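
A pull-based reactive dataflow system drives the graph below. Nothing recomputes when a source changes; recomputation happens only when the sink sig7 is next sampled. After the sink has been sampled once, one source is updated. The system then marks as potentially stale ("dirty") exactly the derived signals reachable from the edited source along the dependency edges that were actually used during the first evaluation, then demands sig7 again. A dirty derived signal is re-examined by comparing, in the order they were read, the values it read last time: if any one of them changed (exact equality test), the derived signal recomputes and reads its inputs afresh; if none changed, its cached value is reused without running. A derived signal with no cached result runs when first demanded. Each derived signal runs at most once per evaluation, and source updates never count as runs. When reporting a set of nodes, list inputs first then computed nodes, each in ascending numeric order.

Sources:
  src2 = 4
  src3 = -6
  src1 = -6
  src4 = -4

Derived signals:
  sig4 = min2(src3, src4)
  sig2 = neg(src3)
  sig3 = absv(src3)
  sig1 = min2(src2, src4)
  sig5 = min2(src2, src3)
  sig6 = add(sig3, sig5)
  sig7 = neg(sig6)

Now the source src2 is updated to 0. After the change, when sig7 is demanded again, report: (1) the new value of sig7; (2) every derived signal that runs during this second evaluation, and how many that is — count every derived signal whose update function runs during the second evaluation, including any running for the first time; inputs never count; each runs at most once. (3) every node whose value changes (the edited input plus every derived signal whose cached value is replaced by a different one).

First evaluation (everything demanded from the output):
  sig3 = absv(-6) = 6
  sig5 = min2(4, -6) = -6
  sig6 = add(6, -6) = 0
  sig7 = neg(0) = 0

Propagation after the edit:
  sig5: runs — src2 4->0; result -6 (same value as before).
  sig6: checked — values it read are unchanged (sig3 unchanged, sig5 unchanged); reused cached 0 without running.
  sig7: checked — values it read are unchanged (sig6 unchanged); reused cached 0 without running.

Key observation: the change is absorbed at sig5 — it re-runs but produces the same value, and the output's value is unchanged.

New value of sig7: 0.
Derived signals that run: sig5 — 1 in total.
Values that change: src2.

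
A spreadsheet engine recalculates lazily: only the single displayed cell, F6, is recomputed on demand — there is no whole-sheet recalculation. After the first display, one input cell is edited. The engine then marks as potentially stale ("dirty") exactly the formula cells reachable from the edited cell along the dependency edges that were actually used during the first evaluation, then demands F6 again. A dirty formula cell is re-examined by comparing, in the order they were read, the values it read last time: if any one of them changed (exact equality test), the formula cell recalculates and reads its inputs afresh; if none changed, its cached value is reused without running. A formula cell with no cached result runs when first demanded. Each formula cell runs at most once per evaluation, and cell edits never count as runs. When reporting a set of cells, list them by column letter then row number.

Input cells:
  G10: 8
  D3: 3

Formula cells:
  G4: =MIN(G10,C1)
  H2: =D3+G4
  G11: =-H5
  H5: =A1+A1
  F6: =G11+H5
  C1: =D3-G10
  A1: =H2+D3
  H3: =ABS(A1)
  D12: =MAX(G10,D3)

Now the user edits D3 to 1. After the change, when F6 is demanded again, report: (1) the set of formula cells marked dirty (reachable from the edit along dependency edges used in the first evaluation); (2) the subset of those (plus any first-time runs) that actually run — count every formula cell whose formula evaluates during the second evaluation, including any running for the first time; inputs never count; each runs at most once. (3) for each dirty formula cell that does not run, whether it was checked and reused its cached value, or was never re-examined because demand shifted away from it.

Marked dirty: A1, C1, F6, G4, G11, H2, H5.
Formula cells that run: A1, C1, F6, G4, G11, H2, H5 — 7 in total.
Every dirty formula cell ran.

First evaluation (everything demanded from the output):
  C1 = 3 - 8 = -5
  G4 = MIN(8, -5) = -5
  H2 = 3 + -5 = -2
  A1 = -2 + 3 = 1
  H5 = 1 + 1 = 2
  G11 = -(2) = -2
  F6 = -2 + 2 = 0

Propagation after the edit:
  C1: runs — D3 3->1; result -7.
  G4: runs — C1 -5->-7; result -7.
  H2: runs — D3 3->1; G4 -5->-7; result -6.
  A1: runs — H2 -2->-6; D3 3->1; result -5.
  H5: runs — A1 1->-5; A1 1->-5; result -10.
  G11: runs — H5 2->-10; result 10.
  F6: runs — G11 -2->10; H5 2->-10; result 0 (same value as before).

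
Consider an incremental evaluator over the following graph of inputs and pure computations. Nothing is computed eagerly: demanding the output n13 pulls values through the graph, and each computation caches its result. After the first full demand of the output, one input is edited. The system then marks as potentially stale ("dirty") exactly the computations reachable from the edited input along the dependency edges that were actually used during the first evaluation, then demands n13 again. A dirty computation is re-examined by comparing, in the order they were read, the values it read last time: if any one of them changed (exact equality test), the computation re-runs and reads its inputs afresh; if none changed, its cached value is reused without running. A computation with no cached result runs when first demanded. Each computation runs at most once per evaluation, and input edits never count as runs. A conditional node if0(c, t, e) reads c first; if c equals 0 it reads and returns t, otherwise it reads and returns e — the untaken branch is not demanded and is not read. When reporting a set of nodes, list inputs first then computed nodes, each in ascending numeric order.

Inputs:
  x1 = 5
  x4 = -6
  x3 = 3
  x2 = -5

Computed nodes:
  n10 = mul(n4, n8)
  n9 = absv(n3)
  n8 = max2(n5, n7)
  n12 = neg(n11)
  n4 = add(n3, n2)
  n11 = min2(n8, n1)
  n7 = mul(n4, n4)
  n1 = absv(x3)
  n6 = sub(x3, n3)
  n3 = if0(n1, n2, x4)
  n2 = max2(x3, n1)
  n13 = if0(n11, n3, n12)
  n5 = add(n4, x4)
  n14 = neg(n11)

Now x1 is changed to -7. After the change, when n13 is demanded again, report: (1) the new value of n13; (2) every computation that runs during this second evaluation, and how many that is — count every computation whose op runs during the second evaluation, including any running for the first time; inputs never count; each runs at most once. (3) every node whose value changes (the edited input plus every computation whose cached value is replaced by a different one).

n13 now evaluates to -3.
Run set: none (0 run).
Changed values: x1.
The important point: nothing the output needs ever reads x1, so the edit is invisible to it.

Initial pass — values computed on the first demand:
  n1 = absv(3) = 3
  n2 = max2(3, 3) = 3
  n3 = if0(n1=3 -> else branch x4) = -6
  n4 = add(-6, 3) = -3
  n5 = add(-3, -6) = -9
  n7 = mul(-3, -3) = 9
  n8 = max2(-9, 9) = 9
  n11 = min2(9, 3) = 3
  n12 = neg(3) = -3
  n13 = if0(n11=3 -> else branch n12) = -3

Second demand — change propagation:
  no demanded computation ever read x1, so the edit dirties nothing and nothing runs.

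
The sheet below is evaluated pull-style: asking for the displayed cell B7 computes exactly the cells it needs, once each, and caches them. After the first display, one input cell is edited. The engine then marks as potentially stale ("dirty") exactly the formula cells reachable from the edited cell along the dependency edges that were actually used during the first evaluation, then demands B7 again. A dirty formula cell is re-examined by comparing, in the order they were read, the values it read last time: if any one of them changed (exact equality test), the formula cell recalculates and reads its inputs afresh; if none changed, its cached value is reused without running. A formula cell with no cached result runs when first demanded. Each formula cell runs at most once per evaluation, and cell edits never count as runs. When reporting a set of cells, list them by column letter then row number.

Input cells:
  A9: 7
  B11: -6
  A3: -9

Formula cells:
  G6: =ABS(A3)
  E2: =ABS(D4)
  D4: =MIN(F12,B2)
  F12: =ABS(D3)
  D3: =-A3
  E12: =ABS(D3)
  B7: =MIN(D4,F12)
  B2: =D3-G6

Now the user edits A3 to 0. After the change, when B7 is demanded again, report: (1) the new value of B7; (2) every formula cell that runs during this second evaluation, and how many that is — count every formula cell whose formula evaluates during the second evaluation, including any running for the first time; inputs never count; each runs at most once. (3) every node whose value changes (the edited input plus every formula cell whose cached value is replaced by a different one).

First demand of the output computes:
  D3 = -(-9) = 9
  F12 = ABS(9) = 9
  G6 = ABS(-9) = 9
  B2 = 9 - 9 = 0
  D4 = MIN(9, 0) = 0
  B7 = MIN(0, 9) = 0

After the edit, cleaning proceeds:
  D3: a read changed (A3 -9->0) — executes, giving 0.
  F12: a read changed (D3 9->0) — executes, giving 0.
  G6: a read changed (A3 -9->0) — executes, giving 0.
  B2: a read changed (D3 9->0; G6 9->0) — executes, giving 0 — identical to its old value.
  D4: a read changed (F12 9->0) — executes, giving 0 — identical to its old value.
  B7: a read changed (F12 9->0) — executes, giving 0 — identical to its old value.

Demanding B7 again yields 0.
6 formula cells run: B2, B7, D3, D4, F12, G6.
The nodes whose values change: A3, D3, F12, G6.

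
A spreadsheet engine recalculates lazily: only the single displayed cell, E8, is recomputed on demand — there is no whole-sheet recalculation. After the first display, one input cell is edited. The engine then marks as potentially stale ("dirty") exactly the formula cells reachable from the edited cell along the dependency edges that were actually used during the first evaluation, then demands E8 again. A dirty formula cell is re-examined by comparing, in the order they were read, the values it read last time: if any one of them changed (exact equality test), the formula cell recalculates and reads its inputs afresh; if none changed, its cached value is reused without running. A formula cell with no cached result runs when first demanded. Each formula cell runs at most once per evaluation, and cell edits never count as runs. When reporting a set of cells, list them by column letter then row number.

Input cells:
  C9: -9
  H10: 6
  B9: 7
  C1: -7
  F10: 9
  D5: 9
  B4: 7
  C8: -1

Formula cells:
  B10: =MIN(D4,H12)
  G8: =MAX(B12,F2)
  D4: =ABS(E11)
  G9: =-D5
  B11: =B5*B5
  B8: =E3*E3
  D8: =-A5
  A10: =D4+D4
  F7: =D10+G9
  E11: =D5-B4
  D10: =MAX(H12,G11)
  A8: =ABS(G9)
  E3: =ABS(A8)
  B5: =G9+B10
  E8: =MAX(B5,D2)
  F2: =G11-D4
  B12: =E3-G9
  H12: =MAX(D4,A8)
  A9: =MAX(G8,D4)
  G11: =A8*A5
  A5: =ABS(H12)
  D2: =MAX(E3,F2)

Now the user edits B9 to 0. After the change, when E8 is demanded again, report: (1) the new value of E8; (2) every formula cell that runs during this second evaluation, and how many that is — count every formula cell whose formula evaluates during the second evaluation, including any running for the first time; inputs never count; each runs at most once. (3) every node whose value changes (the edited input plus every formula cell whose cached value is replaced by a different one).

First evaluation (everything demanded from the output):
  E11 = 9 - 7 = 2
  D4 = ABS(2) = 2
  G9 = -(9) = -9
  A8 = ABS(-9) = 9
  E3 = ABS(9) = 9
  H12 = MAX(2, 9) = 9
  A5 = ABS(9) = 9
  B10 = MIN(2, 9) = 2
  B5 = -9 + 2 = -7
  G11 = 9 * 9 = 81
  F2 = 81 - 2 = 79
  D2 = MAX(9, 79) = 79
  E8 = MAX(-7, 79) = 79

Propagation after the edit:
  B9 feeds no computation that the output demands — nothing is marked dirty and nothing runs.

Key observation: B9 is never demanded by the output, so the edit triggers no recomputation at all.

New value of E8: 79.
Formula cells that run: none — 0 in total.
Values that change: B9.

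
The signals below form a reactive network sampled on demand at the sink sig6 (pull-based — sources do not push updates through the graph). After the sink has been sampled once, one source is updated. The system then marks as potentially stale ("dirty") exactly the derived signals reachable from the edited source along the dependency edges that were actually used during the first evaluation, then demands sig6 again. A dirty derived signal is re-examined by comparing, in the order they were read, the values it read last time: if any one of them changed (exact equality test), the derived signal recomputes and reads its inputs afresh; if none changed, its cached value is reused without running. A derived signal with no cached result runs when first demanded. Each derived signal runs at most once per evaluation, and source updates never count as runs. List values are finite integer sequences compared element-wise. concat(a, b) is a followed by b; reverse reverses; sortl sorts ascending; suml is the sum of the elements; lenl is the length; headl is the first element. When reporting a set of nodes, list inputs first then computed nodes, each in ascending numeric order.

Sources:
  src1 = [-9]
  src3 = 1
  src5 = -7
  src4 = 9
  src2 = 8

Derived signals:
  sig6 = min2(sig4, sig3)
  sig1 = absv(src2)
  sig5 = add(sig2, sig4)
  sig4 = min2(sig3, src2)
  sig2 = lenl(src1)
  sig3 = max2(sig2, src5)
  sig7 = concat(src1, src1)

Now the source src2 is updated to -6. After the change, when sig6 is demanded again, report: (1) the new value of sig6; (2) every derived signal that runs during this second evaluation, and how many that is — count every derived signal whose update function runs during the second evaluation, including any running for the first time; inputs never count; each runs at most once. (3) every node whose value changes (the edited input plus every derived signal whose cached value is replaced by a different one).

Initial pass — values computed on the first demand:
  sig2 = lenl([-9]) = 1
  sig3 = max2(1, -7) = 1
  sig4 = min2(1, 8) = 1
  sig6 = min2(1, 1) = 1

Second demand — change propagation:
  sig4: re-runs because src2 8->-6; new result -6.
  sig6: re-runs because sig4 1->-6; new result -6.

sig6 now evaluates to -6.
Run set: sig4, sig6 (2 run).
Changed values: src2, sig4, sig6.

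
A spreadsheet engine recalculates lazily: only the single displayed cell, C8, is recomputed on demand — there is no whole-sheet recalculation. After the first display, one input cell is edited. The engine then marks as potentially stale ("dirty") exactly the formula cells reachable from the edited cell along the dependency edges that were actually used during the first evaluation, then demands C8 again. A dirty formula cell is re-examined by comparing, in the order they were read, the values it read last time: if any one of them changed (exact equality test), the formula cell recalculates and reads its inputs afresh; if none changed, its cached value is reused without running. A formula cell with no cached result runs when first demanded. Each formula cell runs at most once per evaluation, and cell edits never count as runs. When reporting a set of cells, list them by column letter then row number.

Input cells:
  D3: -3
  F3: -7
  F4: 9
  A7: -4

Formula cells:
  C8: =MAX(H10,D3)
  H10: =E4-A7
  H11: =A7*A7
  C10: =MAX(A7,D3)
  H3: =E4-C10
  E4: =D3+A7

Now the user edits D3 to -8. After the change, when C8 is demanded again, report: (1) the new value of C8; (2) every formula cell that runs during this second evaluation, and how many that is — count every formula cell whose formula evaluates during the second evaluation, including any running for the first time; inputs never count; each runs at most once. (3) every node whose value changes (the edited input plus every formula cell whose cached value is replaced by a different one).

New value of C8: -8.
Formula cells that run: C8, E4, H10 — 3 in total.
Values that change: C8, D3, E4, H10.

First evaluation (everything demanded from the output):
  E4 = -3 + -4 = -7
  H10 = -7 - -4 = -3
  C8 = MAX(-3, -3) = -3

Propagation after the edit:
  E4: runs — D3 -3->-8; result -12.
  H10: runs — E4 -7->-12; result -8.
  C8: runs — H10 -3->-8; D3 -3->-8; result -8.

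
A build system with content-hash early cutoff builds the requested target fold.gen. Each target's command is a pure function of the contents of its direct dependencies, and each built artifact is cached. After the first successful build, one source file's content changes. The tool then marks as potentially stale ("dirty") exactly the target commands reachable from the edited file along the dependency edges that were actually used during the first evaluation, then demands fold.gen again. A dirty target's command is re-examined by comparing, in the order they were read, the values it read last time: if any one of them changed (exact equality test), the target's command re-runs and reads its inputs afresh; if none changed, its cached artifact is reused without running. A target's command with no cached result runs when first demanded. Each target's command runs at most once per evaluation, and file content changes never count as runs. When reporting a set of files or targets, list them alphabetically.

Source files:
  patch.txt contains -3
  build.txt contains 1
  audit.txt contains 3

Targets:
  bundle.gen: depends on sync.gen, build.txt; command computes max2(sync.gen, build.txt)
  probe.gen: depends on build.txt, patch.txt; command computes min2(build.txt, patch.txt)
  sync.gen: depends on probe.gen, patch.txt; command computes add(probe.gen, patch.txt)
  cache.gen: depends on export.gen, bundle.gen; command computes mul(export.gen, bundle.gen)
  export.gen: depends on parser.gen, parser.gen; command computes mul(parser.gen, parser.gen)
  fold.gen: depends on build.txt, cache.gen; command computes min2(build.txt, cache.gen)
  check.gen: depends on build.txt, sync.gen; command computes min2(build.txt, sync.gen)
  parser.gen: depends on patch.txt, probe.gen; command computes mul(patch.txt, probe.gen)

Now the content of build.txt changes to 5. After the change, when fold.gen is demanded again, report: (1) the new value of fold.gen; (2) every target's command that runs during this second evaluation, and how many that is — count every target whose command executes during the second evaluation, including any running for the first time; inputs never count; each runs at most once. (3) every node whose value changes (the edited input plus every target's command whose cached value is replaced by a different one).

New value of fold.gen: 5.
Target commands that run: bundle.gen, cache.gen, fold.gen, probe.gen — 4 in total.
Values that change: build.txt, bundle.gen, cache.gen, fold.gen.
Key observation: the cutoff stops propagation at parser.gen — its inputs' values are unchanged, so it reuses its cache.

First evaluation (everything demanded from the output):
  probe.gen = min2(1, -3) = -3
  parser.gen = mul(-3, -3) = 9
  export.gen = mul(9, 9) = 81
  sync.gen = add(-3, -3) = -6
  bundle.gen = max2(-6, 1) = 1
  cache.gen = mul(81, 1) = 81
  fold.gen = min2(1, 81) = 1

Propagation after the edit:
  probe.gen: runs — build.txt 1->5; result -3 (same value as before).
  parser.gen: checked — values it read are unchanged (patch.txt unchanged, probe.gen unchanged); reused cached 9 without running.
  export.gen: checked — values it read are unchanged (parser.gen unchanged, parser.gen unchanged); reused cached 81 without running.
  sync.gen: checked — values it read are unchanged (probe.gen unchanged, patch.txt unchanged); reused cached -6 without running.
  bundle.gen: runs — build.txt 1->5; result 5.
  cache.gen: runs — bundle.gen 1->5; result 405.
  fold.gen: runs — build.txt 1->5; cache.gen 81->405; result 5.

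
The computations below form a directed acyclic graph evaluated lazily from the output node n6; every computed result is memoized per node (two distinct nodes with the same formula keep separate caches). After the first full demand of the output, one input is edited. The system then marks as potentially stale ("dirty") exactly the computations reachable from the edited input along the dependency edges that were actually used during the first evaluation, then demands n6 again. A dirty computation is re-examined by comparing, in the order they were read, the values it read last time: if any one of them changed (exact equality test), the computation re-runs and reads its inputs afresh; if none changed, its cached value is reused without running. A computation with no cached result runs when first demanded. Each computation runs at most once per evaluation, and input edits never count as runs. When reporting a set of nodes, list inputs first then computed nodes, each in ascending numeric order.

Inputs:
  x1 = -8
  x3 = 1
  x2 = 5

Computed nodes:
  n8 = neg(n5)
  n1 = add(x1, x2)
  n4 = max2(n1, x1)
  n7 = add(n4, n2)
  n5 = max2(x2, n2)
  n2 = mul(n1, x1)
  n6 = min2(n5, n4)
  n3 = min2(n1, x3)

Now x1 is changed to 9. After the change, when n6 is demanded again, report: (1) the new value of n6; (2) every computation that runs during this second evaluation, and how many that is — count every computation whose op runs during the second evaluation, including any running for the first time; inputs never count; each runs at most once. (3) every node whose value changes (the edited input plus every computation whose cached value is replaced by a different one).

First demand of the output computes:
  n1 = add(-8, 5) = -3
  n2 = mul(-3, -8) = 24
  n4 = max2(-3, -8) = -3
  n5 = max2(5, 24) = 24
  n6 = min2(24, -3) = -3

After the edit, cleaning proceeds:
  n1: a read changed (x1 -8->9) — executes, giving 14.
  n2: a read changed (n1 -3->14; x1 -8->9) — executes, giving 126.
  n4: a read changed (n1 -3->14; x1 -8->9) — executes, giving 14.
  n5: a read changed (n2 24->126) — executes, giving 126.
  n6: a read changed (n5 24->126; n4 -3->14) — executes, giving 14.

Demanding n6 again yields 14.
5 computations run: n1, n2, n4, n5, n6.
The nodes whose values change: x1, n1, n2, n4, n5, n6.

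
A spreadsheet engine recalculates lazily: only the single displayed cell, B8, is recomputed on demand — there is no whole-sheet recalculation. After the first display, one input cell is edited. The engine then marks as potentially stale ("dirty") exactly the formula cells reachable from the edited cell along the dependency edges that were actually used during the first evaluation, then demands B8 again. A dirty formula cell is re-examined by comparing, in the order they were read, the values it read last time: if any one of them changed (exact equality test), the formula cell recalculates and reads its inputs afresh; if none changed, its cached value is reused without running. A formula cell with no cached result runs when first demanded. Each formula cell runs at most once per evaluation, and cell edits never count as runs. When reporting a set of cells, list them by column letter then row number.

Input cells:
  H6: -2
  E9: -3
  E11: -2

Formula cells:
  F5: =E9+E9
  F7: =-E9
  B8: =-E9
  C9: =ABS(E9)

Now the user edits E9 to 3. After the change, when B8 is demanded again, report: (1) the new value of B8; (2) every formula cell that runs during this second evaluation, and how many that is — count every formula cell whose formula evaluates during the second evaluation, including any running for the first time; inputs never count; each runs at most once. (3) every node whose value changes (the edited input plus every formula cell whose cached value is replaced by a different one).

First evaluation (everything demanded from the output):
  B8 = -(-3) = 3

Propagation after the edit:
  B8: runs — E9 -3->3; result -3.

New value of B8: -3.
Formula cells that run: B8 — 1 in total.
Values that change: B8, E9.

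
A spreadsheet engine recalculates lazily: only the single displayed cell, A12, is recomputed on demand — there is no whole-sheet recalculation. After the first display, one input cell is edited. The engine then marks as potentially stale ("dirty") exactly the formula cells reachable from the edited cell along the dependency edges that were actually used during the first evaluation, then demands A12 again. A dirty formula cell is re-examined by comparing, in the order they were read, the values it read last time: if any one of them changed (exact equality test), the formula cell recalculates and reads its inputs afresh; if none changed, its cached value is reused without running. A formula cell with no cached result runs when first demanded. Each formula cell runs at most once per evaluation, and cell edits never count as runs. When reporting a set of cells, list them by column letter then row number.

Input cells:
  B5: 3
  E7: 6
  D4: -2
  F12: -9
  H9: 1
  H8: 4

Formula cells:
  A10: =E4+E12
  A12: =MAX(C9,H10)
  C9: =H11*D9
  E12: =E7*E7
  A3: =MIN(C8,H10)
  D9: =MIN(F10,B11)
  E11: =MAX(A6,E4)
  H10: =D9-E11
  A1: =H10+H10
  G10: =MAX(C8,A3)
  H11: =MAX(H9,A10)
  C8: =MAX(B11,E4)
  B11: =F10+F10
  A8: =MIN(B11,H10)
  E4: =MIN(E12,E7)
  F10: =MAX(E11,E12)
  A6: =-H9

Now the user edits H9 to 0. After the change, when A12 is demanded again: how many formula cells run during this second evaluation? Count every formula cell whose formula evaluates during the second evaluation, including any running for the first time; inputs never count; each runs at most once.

First evaluation (everything demanded from the output):
  A6 = -(1) = -1
  E12 = 6 * 6 = 36
  E4 = MIN(36, 6) = 6
  A10 = 6 + 36 = 42
  E11 = MAX(-1, 6) = 6
  F10 = MAX(6, 36) = 36
  B11 = 36 + 36 = 72
  D9 = MIN(36, 72) = 36
  H10 = 36 - 6 = 30
  H11 = MAX(1, 42) = 42
  C9 = 42 * 36 = 1512
  A12 = MAX(1512, 30) = 1512

Propagation after the edit:
  A6: runs — H9 1->0; result 0.
  E11: runs — A6 -1->0; result 6 (same value as before).
  F10: checked — values it read are unchanged (E11 unchanged, E12 unchanged); reused cached 36 without running.
  B11: checked — values it read are unchanged (F10 unchanged, F10 unchanged); reused cached 72 without running.
  D9: checked — values it read are unchanged (F10 unchanged, B11 unchanged); reused cached 36 without running.
  H10: checked — values it read are unchanged (D9 unchanged, E11 unchanged); reused cached 30 without running.
  H11: runs — H9 1->0; result 42 (same value as before).
  C9: checked — values it read are unchanged (H11 unchanged, D9 unchanged); reused cached 1512 without running.
  A12: checked — values it read are unchanged (C9 unchanged, H10 unchanged); reused cached 1512 without running.

Key observation: the cutoff stops propagation at F10 — its inputs' values are unchanged, so it reuses its cache.

Formula cells that run: A6, E11, H11 — 3 in total.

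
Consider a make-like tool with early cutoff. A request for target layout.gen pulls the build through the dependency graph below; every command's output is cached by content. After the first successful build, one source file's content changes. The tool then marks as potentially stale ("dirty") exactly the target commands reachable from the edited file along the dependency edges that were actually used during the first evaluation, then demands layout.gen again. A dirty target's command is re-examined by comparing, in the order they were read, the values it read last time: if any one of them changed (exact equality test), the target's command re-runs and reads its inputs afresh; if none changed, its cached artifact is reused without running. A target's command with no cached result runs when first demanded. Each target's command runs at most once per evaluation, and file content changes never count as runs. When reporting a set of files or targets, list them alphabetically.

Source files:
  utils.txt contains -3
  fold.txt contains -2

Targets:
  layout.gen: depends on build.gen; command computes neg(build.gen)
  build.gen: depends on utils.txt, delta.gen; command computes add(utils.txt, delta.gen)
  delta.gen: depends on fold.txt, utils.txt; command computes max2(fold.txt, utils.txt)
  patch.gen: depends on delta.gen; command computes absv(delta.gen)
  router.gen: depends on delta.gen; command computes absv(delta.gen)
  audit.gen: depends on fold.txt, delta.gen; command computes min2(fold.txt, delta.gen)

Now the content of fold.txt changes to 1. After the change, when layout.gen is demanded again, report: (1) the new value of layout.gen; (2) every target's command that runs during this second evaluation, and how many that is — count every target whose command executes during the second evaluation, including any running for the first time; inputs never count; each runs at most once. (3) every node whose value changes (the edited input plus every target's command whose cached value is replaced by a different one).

First demand of the output computes:
  delta.gen = max2(-2, -3) = -2
  build.gen = add(-3, -2) = -5
  layout.gen = neg(-5) = 5

After the edit, cleaning proceeds:
  delta.gen: a read changed (fold.txt -2->1) — executes, giving 1.
  build.gen: a read changed (delta.gen -2->1) — executes, giving -2.
  layout.gen: a read changed (build.gen -5->-2) — executes, giving 2.

Demanding layout.gen again yields 2.
3 target commands run: build.gen, delta.gen, layout.gen.
The nodes whose values change: build.gen, delta.gen, fold.txt, layout.gen.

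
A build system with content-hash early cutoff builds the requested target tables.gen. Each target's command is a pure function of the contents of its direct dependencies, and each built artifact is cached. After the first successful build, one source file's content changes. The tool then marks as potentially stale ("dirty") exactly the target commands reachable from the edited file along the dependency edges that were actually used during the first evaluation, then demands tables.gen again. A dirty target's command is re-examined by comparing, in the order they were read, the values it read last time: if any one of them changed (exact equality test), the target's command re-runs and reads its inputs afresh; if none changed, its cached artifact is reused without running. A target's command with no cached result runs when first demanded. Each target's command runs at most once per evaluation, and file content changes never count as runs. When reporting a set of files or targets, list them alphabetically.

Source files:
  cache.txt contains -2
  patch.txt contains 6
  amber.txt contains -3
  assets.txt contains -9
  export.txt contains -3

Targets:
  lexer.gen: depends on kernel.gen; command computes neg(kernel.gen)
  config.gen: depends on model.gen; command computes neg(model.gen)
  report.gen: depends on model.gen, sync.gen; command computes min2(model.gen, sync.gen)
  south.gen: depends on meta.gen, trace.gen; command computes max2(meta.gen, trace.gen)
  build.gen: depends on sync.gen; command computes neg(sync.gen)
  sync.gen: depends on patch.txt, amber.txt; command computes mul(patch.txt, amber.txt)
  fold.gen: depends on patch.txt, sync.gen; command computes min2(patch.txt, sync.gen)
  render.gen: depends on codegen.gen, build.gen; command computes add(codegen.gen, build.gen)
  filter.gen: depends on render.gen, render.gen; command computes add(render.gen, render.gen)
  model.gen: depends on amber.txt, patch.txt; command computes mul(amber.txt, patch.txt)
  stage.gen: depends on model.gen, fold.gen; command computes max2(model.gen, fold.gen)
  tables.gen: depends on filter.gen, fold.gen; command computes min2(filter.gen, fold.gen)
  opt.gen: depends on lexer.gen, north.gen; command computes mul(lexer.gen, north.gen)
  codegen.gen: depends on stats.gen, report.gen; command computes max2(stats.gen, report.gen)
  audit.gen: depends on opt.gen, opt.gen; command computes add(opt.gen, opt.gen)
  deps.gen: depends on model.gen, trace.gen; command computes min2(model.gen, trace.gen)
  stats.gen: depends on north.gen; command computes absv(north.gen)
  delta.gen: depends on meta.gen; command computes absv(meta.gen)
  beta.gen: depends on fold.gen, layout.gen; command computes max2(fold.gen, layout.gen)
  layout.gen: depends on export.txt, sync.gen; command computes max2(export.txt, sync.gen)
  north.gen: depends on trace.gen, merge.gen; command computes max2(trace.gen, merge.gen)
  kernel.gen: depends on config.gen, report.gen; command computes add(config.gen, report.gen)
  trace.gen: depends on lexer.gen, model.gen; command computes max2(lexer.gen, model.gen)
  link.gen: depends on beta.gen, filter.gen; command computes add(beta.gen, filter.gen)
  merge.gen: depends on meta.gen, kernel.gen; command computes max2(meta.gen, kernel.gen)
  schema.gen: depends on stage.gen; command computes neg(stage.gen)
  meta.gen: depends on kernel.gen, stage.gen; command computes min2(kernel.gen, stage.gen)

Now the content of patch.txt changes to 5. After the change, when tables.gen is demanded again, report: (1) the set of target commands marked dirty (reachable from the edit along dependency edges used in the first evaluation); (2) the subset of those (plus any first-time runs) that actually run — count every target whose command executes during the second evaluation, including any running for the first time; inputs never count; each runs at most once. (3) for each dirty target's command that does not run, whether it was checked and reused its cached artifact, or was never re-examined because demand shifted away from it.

First evaluation (everything demanded from the output):
  model.gen = mul(-3, 6) = -18
  config.gen = neg(-18) = 18
  sync.gen = mul(6, -3) = -18
  build.gen = neg(-18) = 18
  fold.gen = min2(6, -18) = -18
  report.gen = min2(-18, -18) = -18
  kernel.gen = add(18, -18) = 0
  lexer.gen = neg(0) = 0
  stage.gen = max2(-18, -18) = -18
  meta.gen = min2(0, -18) = -18
  merge.gen = max2(-18, 0) = 0
  trace.gen = max2(0, -18) = 0
  north.gen = max2(0, 0) = 0
  stats.gen = absv(0) = 0
  codegen.gen = max2(0, -18) = 0
  render.gen = add(0, 18) = 18
  filter.gen = add(18, 18) = 36
  tables.gen = min2(36, -18) = -18

Propagation after the edit:
  model.gen: runs — patch.txt 6->5; result -15.
  config.gen: runs — model.gen -18->-15; result 15.
  sync.gen: runs — patch.txt 6->5; result -15.
  build.gen: runs — sync.gen -18->-15; result 15.
  fold.gen: runs — patch.txt 6->5; sync.gen -18->-15; result -15.
  report.gen: runs — model.gen -18->-15; sync.gen -18->-15; result -15.
  kernel.gen: runs — config.gen 18->15; report.gen -18->-15; result 0 (same value as before).
  lexer.gen: checked — values it read are unchanged (kernel.gen unchanged); reused cached 0 without running.
  stage.gen: runs — model.gen -18->-15; fold.gen -18->-15; result -15.
  meta.gen: runs — stage.gen -18->-15; result -15.
  merge.gen: runs — meta.gen -18->-15; result 0 (same value as before).
  trace.gen: runs — model.gen -18->-15; result 0 (same value as before).
  north.gen: checked — values it read are unchanged (trace.gen unchanged, merge.gen unchanged); reused cached 0 without running.
  stats.gen: checked — values it read are unchanged (north.gen unchanged); reused cached 0 without running.
  codegen.gen: runs — report.gen -18->-15; result 0 (same value as before).
  render.gen: runs — build.gen 18->15; result 15.
  filter.gen: runs — render.gen 18->15; render.gen 18->15; result 30.
  tables.gen: runs — filter.gen 36->30; fold.gen -18->-15; result -15.

Key observation: the cutoff stops propagation at lexer.gen — its inputs' values are unchanged, so it reuses its cache.

Marked dirty: build.gen, codegen.gen, config.gen, filter.gen, fold.gen, kernel.gen, lexer.gen, merge.gen, meta.gen, model.gen, north.gen, render.gen, report.gen, stage.gen, stats.gen, sync.gen, tables.gen, trace.gen.
Target commands that run: build.gen, codegen.gen, config.gen, filter.gen, fold.gen, kernel.gen, merge.gen, meta.gen, model.gen, render.gen, report.gen, stage.gen, sync.gen, tables.gen, trace.gen — 15 in total.
Checked but reused from cache: lexer.gen, north.gen, stats.gen.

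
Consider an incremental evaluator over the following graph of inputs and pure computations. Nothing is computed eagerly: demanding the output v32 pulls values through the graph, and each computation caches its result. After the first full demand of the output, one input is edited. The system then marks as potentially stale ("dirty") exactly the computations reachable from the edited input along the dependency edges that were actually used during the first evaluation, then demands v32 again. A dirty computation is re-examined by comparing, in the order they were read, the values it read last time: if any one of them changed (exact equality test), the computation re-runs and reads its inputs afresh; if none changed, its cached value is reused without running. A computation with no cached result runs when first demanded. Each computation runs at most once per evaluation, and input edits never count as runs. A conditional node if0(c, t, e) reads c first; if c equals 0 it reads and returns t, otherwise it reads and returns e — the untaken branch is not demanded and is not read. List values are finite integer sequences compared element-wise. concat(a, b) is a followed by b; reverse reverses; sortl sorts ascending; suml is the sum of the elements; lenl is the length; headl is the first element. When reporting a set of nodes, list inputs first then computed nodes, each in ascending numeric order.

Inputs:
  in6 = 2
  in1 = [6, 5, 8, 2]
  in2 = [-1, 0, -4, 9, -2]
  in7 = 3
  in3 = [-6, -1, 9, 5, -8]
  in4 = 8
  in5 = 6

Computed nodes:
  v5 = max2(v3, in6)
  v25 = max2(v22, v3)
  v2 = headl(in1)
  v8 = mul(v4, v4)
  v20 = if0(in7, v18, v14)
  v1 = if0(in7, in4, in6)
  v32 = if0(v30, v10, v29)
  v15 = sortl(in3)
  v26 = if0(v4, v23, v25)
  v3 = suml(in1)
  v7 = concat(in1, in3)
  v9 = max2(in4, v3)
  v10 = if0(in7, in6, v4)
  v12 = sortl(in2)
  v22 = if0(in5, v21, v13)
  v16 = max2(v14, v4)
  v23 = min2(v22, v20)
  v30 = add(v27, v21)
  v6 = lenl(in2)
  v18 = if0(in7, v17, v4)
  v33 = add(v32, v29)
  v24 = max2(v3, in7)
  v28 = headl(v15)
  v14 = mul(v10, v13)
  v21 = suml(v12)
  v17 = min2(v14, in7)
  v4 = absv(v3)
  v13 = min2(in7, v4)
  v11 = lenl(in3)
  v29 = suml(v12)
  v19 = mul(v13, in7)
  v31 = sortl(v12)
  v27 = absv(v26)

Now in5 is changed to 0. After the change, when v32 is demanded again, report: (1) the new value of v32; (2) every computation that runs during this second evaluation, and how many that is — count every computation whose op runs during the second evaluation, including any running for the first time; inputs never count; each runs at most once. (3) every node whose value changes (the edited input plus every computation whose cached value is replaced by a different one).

v32 now evaluates to 2.
Run set: v22, v25 (2 run).
Changed values: in5, v22.
The important point: v25 recomputes to an identical value, and the output ends up unchanged.

Initial pass — values computed on the first demand:
  v3 = suml([6, 5, 8, 2]) = 21
  v4 = absv(21) = 21
  v12 = sortl([-1, 0, -4, 9, -2]) = [-4, -2, -1, 0, 9]
  v13 = min2(3, 21) = 3
  v21 = suml([-4, -2, -1, 0, 9]) = 2
  v22 = if0(in5=6 -> else branch v13) = 3
  v25 = max2(3, 21) = 21
  v26 = if0(v4=21 -> else branch v25) = 21
  v27 = absv(21) = 21
  v29 = suml([-4, -2, -1, 0, 9]) = 2
  v30 = add(21, 2) = 23
  v32 = if0(v30=23 -> else branch v29) = 2

Second demand — change propagation:
  v22: re-runs because in5 6->0; new result 2.
  v25: re-runs because v22 3->2; new result 21 (unchanged).
  v26: re-examined; everything it read last time is the same (v4 unchanged, v25 unchanged) — cache 21 kept, no run.
  v27: re-examined; everything it read last time is the same (v26 unchanged) — cache 21 kept, no run.
  v30: re-examined; everything it read last time is the same (v27 unchanged, v21 unchanged) — cache 23 kept, no run.
  v32: re-examined; everything it read last time is the same (v30 unchanged, v29 unchanged) — cache 2 kept, no run.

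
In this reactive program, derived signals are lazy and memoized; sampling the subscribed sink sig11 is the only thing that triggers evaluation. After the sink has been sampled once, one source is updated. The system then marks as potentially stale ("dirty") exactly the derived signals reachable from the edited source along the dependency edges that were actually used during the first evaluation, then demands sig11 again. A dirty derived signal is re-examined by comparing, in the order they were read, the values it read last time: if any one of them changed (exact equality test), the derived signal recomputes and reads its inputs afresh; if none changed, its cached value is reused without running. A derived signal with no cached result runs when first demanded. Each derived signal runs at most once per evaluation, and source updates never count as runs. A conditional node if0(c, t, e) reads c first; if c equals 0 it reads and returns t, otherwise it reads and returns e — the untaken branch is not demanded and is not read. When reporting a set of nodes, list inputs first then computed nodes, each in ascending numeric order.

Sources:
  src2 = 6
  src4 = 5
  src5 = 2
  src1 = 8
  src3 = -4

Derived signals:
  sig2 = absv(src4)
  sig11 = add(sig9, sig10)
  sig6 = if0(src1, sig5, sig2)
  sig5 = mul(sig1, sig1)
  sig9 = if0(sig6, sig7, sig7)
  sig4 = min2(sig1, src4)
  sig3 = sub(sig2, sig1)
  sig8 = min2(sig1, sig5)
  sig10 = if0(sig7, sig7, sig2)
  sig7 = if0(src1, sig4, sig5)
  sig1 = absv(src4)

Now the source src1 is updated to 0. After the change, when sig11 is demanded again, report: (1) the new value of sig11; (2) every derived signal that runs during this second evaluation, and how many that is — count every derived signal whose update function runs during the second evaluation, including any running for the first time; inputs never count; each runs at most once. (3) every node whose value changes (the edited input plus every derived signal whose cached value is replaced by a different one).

Demanding sig11 again yields 10.
6 derived signals run: sig4, sig6, sig7, sig9, sig10, sig11.
The nodes whose values change: src1, sig6, sig7, sig9, sig11.
Note the branch switch — sig4 had no cache and runs now for the first time.

First demand of the output computes:
  sig1 = absv(5) = 5
  sig2 = absv(5) = 5
  sig5 = mul(5, 5) = 25
  sig6 = if0(src1=8 -> else branch sig2) = 5
  sig7 = if0(src1=8 -> else branch sig5) = 25
  sig9 = if0(sig6=5 -> else branch sig7) = 25
  sig10 = if0(sig7=25 -> else branch sig2) = 5
  sig11 = add(25, 5) = 30

After the edit, cleaning proceeds:
  sig4: had never run; runs now, result 5.
  sig6: a read changed (src1 8->0) — executes, giving 25.
  sig7: a read changed (src1 8->0) — executes, giving 5.
  sig9: a read changed (sig6 5->25; sig7 25->5) — executes, giving 5.
  sig10: a read changed (sig7 25->5) — executes, giving 5 — identical to its old value.
  sig11: a read changed (sig9 25->5) — executes, giving 10.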